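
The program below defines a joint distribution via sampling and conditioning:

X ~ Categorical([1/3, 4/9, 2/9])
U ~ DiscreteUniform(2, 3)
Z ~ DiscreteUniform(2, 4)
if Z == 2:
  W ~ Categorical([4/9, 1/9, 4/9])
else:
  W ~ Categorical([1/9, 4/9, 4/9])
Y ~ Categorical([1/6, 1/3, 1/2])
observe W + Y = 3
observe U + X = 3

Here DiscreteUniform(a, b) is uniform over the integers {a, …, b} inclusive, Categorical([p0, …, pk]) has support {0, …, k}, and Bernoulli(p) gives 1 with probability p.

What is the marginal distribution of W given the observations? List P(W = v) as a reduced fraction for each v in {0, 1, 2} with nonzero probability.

P(W=1) = 9/17, P(W=2) = 8/17

Enumerate traces; 12 have nonzero weight after conditioning:
  (X=0, U=3, Z=2, W=1, Y=2) weight 1/324
  (X=0, U=3, Z=2, W=2, Y=1) weight 2/243
  (X=0, U=3, Z=3, W=1, Y=2) weight 1/81
  (X=0, U=3, Z=3, W=2, Y=1) weight 2/243
  (X=0, U=3, Z=4, W=1, Y=2) weight 1/81
  (X=0, U=3, Z=4, W=2, Y=1) weight 2/243
  (X=1, U=2, Z=2, W=1, Y=2) weight 1/243
  (X=1, U=2, Z=2, W=2, Y=1) weight 8/729
  … 4 more
Group by W:
  weight(W=1) = 7/108
  weight(W=2) = 14/243
Total weight = 7/108 + 14/243 = 119/972
P(W=1 | obs) = 7/108 / 119/972 = 9/17
P(W=2 | obs) = 14/243 / 119/972 = 8/17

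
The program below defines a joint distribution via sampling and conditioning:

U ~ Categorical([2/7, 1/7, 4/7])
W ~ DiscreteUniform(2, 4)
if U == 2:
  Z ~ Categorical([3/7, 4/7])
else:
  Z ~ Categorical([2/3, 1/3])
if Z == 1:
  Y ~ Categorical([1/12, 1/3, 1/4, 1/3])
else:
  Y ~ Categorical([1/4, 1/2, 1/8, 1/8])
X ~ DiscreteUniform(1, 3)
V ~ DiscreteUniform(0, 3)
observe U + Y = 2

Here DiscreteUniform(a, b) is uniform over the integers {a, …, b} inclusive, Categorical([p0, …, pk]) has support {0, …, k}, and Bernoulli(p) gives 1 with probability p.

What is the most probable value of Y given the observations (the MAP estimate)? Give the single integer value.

argmax_v P(Y = v | obs) = 0

Enumerate traces; 216 have nonzero weight after conditioning:
  (U=0, W=2, Z=0, Y=2, X=1, V=0) weight 1/1512
  (U=0, W=2, Z=0, Y=2, X=1, V=1) weight 1/1512
  (U=0, W=2, Z=0, Y=2, X=1, V=2) weight 1/1512
  (U=0, W=2, Z=0, Y=2, X=1, V=3) weight 1/1512
  (U=0, W=2, Z=0, Y=2, X=2, V=0) weight 1/1512
  (U=0, W=2, Z=0, Y=2, X=2, V=1) weight 1/1512
  (U=0, W=2, Z=0, Y=2, X=2, V=2) weight 1/1512
  (U=0, W=2, Z=0, Y=2, X=2, V=3) weight 1/1512
  (U=1, W=2, Z=0, Y=1, X=1, V=0) weight 1/756
  (U=2, W=2, Z=0, Y=0, X=1, V=0) weight 1/588
  … 206 more
Group by Y:
  weight(Y=0) = 13/147
  weight(Y=1) = 4/63
  weight(Y=2) = 1/21
Total weight = 13/147 + 4/63 + 1/21 = 88/441
P(Y=0 | obs) = 13/147 / 88/441 = 39/88
P(Y=1 | obs) = 4/63 / 88/441 = 7/22
P(Y=2 | obs) = 1/21 / 88/441 = 21/88
argmax = 0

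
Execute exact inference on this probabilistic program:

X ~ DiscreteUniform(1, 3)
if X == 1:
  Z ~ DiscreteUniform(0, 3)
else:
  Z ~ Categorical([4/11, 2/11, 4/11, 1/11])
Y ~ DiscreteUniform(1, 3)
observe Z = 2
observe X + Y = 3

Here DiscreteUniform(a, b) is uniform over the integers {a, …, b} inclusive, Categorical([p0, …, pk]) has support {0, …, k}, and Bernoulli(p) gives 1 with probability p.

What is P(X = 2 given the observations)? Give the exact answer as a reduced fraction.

P(X = 2 | obs) = 16/27

Enumerate traces; 2 have nonzero weight after conditioning:
  (X=1, Z=2, Y=2) weight 1/36
  (X=2, Z=2, Y=1) weight 4/99
Group by X:
  weight(X=1) = 1/36
  weight(X=2) = 4/99
Total weight = 1/36 + 4/99 = 3/44
P(X=1 | obs) = 1/36 / 3/44 = 11/27
P(X=2 | obs) = 4/99 / 3/44 = 16/27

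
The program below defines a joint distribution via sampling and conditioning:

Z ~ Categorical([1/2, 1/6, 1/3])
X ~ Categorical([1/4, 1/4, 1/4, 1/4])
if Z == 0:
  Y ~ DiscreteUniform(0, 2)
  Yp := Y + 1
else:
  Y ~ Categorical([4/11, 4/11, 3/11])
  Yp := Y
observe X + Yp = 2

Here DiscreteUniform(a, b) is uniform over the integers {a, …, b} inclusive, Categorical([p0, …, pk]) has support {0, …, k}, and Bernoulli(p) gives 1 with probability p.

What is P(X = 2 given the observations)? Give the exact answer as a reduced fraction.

Enumerate traces; 8 have nonzero weight after conditioning:
  (Z=0, X=0, Y=1) weight 1/24
  (Z=0, X=1, Y=0) weight 1/24
  (Z=1, X=0, Y=2) weight 1/88
  (Z=1, X=1, Y=1) weight 1/66
  (Z=1, X=2, Y=0) weight 1/66
  (Z=2, X=0, Y=2) weight 1/44
  (Z=2, X=1, Y=1) weight 1/33
  (Z=2, X=2, Y=0) weight 1/33
Group by X:
  weight(X=0) = 5/66
  weight(X=1) = 23/264
  weight(X=2) = 1/22
Total weight = 5/66 + 23/264 + 1/22 = 5/24
P(X=0 | obs) = 5/66 / 5/24 = 4/11
P(X=1 | obs) = 23/264 / 5/24 = 23/55
P(X=2 | obs) = 1/22 / 5/24 = 12/55

P(X = 2 | obs) = 12/55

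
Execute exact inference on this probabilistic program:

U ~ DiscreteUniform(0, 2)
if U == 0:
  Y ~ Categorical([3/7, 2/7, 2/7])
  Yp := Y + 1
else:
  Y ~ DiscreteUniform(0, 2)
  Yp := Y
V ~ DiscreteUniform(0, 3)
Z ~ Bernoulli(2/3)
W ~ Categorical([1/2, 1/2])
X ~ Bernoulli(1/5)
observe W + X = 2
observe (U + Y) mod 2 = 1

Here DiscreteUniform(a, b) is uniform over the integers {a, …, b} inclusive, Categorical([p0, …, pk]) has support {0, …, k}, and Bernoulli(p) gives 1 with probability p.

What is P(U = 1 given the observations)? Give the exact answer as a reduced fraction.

Enumerate traces; 32 have nonzero weight after conditioning:
  (U=0, Y=1, V=0, Z=0, W=1, X=1) weight 1/1260
  (U=0, Y=1, V=0, Z=1, W=1, X=1) weight 1/630
  (U=0, Y=1, V=1, Z=0, W=1, X=1) weight 1/1260
  (U=0, Y=1, V=1, Z=1, W=1, X=1) weight 1/630
  (U=0, Y=1, V=2, Z=0, W=1, X=1) weight 1/1260
  (U=0, Y=1, V=2, Z=1, W=1, X=1) weight 1/630
  (U=0, Y=1, V=3, Z=0, W=1, X=1) weight 1/1260
  (U=0, Y=1, V=3, Z=1, W=1, X=1) weight 1/630
  (U=1, Y=0, V=0, Z=0, W=1, X=1) weight 1/1080
  (U=2, Y=1, V=0, Z=0, W=1, X=1) weight 1/1080
  … 22 more
Group by U:
  weight(U=0) = 1/105
  weight(U=1) = 1/45
  weight(U=2) = 1/90
Total weight = 1/105 + 1/45 + 1/90 = 3/70
P(U=0 | obs) = 1/105 / 3/70 = 2/9
P(U=1 | obs) = 1/45 / 3/70 = 14/27
P(U=2 | obs) = 1/90 / 3/70 = 7/27

P(U = 1 | obs) = 14/27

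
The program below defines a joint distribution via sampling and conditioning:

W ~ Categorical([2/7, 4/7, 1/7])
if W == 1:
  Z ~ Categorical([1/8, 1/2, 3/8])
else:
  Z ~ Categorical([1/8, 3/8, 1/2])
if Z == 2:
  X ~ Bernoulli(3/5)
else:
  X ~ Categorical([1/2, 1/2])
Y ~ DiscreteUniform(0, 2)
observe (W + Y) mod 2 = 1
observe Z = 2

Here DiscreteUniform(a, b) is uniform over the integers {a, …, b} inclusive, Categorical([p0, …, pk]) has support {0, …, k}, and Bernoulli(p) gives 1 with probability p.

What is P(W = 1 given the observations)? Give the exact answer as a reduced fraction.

P(W = 1 | obs) = 2/3

Enumerate traces; 8 have nonzero weight after conditioning:
  (W=0, Z=2, X=0, Y=1) weight 2/105
  (W=0, Z=2, X=1, Y=1) weight 1/35
  (W=1, Z=2, X=0, Y=0) weight 1/35
  (W=1, Z=2, X=0, Y=2) weight 1/35
  (W=1, Z=2, X=1, Y=0) weight 3/70
  (W=1, Z=2, X=1, Y=2) weight 3/70
  (W=2, Z=2, X=0, Y=1) weight 1/105
  (W=2, Z=2, X=1, Y=1) weight 1/70
Group by W:
  weight(W=0) = 1/21
  weight(W=1) = 1/7
  weight(W=2) = 1/42
Total weight = 1/21 + 1/7 + 1/42 = 3/14
P(W=0 | obs) = 1/21 / 3/14 = 2/9
P(W=1 | obs) = 1/7 / 3/14 = 2/3
P(W=2 | obs) = 1/42 / 3/14 = 1/9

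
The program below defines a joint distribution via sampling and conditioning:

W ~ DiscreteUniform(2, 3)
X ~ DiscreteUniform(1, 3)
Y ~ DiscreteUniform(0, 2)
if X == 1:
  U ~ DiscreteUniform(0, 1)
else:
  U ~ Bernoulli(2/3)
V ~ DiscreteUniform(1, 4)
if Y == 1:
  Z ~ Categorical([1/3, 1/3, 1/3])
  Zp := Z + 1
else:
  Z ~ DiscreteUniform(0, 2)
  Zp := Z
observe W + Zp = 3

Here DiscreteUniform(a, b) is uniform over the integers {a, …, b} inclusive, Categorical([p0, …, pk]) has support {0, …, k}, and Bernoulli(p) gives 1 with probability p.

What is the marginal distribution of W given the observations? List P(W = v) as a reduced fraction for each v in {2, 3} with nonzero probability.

Enumerate traces; 120 have nonzero weight after conditioning:
  (W=2, X=1, Y=0, U=0, V=1, Z=1) weight 1/432
  (W=2, X=1, Y=0, U=0, V=2, Z=1) weight 1/432
  (W=2, X=1, Y=0, U=0, V=3, Z=1) weight 1/432
  (W=2, X=1, Y=0, U=0, V=4, Z=1) weight 1/432
  (W=2, X=1, Y=0, U=1, V=1, Z=1) weight 1/432
  (W=2, X=1, Y=0, U=1, V=2, Z=1) weight 1/432
  (W=2, X=1, Y=0, U=1, V=3, Z=1) weight 1/432
  (W=2, X=1, Y=0, U=1, V=4, Z=1) weight 1/432
  (W=3, X=1, Y=0, U=0, V=1, Z=0) weight 1/432
  … 111 more
Group by W:
  weight(W=2) = 1/6
  weight(W=3) = 1/9
Total weight = 1/6 + 1/9 = 5/18
P(W=2 | obs) = 1/6 / 5/18 = 3/5
P(W=3 | obs) = 1/9 / 5/18 = 2/5

P(W=2) = 3/5, P(W=3) = 2/5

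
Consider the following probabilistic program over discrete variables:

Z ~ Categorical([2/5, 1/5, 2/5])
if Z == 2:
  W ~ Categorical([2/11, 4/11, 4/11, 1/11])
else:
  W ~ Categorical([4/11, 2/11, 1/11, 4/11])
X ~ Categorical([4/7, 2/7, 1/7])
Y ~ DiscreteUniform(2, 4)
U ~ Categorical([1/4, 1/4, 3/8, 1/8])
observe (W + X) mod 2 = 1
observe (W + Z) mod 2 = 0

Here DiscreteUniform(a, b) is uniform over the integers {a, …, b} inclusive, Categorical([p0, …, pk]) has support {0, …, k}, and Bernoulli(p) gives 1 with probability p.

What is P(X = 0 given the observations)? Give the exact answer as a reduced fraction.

P(X = 0 | obs) = 12/37

Enumerate traces; 96 have nonzero weight after conditioning:
  (Z=0, W=0, X=1, Y=2, U=0) weight 4/1155
  (Z=0, W=0, X=1, Y=2, U=1) weight 4/1155
  (Z=0, W=0, X=1, Y=2, U=2) weight 2/385
  (Z=0, W=0, X=1, Y=2, U=3) weight 2/1155
  (Z=0, W=0, X=1, Y=3, U=0) weight 4/1155
  (Z=0, W=0, X=1, Y=3, U=1) weight 4/1155
  (Z=0, W=0, X=1, Y=3, U=2) weight 2/385
  (Z=0, W=0, X=1, Y=3, U=3) weight 2/1155
  (Z=1, W=1, X=0, Y=2, U=0) weight 2/1155
  (Z=1, W=1, X=2, Y=2, U=0) weight 1/2310
  … 86 more
Group by X:
  weight(X=0) = 24/385
  weight(X=1) = 4/35
  weight(X=2) = 6/385
Total weight = 24/385 + 4/35 + 6/385 = 74/385
P(X=0 | obs) = 24/385 / 74/385 = 12/37
P(X=1 | obs) = 4/35 / 74/385 = 22/37
P(X=2 | obs) = 6/385 / 74/385 = 3/37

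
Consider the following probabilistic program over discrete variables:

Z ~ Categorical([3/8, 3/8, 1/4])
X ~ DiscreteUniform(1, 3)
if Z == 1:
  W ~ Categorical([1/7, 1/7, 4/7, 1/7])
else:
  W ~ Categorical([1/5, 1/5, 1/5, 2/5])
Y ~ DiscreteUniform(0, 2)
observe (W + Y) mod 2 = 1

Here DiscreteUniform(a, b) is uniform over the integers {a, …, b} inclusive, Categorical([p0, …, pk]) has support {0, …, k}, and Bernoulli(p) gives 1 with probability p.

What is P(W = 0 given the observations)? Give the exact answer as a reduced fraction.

Enumerate traces; 54 have nonzero weight after conditioning:
  (Z=0, X=1, W=0, Y=1) weight 1/120
  (Z=0, X=1, W=1, Y=0) weight 1/120
  (Z=0, X=1, W=1, Y=2) weight 1/120
  (Z=0, X=1, W=2, Y=1) weight 1/120
  (Z=0, X=1, W=3, Y=0) weight 1/60
  (Z=0, X=1, W=3, Y=2) weight 1/60
  (Z=0, X=2, W=0, Y=1) weight 1/120
  (Z=0, X=2, W=1, Y=0) weight 1/120
  … 46 more
Group by W:
  weight(W=0) = 5/84
  weight(W=1) = 5/42
  weight(W=2) = 19/168
  weight(W=3) = 17/84
Total weight = 5/84 + 5/42 + 19/168 + 17/84 = 83/168
P(W=0 | obs) = 5/84 / 83/168 = 10/83
P(W=1 | obs) = 5/42 / 83/168 = 20/83
P(W=2 | obs) = 19/168 / 83/168 = 19/83
P(W=3 | obs) = 17/84 / 83/168 = 34/83

P(W = 0 | obs) = 10/83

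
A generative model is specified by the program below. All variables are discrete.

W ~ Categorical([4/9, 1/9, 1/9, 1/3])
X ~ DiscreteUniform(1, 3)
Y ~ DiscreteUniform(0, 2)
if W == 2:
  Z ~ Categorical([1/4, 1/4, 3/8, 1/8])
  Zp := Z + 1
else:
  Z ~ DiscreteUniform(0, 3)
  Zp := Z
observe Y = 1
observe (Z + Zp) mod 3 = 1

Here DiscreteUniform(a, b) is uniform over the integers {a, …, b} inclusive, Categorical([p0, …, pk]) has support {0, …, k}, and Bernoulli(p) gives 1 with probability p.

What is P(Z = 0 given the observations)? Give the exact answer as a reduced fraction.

P(Z = 0 | obs) = 2/19

Enumerate traces; 15 have nonzero weight after conditioning:
  (W=0, X=1, Y=1, Z=2) weight 1/81
  (W=0, X=2, Y=1, Z=2) weight 1/81
  (W=0, X=3, Y=1, Z=2) weight 1/81
  (W=1, X=1, Y=1, Z=2) weight 1/324
  (W=1, X=2, Y=1, Z=2) weight 1/324
  (W=1, X=3, Y=1, Z=2) weight 1/324
  (W=2, X=1, Y=1, Z=0) weight 1/324
  (W=2, X=1, Y=1, Z=3) weight 1/648
  … 7 more
Group by Z:
  weight(Z=0) = 1/108
  weight(Z=2) = 2/27
  weight(Z=3) = 1/216
Total weight = 1/108 + 2/27 + 1/216 = 19/216
P(Z=0 | obs) = 1/108 / 19/216 = 2/19
P(Z=2 | obs) = 2/27 / 19/216 = 16/19
P(Z=3 | obs) = 1/216 / 19/216 = 1/19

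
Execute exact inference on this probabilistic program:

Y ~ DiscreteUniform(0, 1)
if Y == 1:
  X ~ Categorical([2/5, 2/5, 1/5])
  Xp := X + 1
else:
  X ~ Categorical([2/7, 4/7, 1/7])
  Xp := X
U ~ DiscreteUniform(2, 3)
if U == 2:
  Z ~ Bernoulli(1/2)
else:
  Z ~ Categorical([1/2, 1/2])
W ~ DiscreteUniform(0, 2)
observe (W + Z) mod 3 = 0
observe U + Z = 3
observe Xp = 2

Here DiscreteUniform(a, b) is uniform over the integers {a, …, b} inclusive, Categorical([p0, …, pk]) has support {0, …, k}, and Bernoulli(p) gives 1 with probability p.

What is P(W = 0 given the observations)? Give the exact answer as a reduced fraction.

Enumerate traces; 4 have nonzero weight after conditioning:
  (Y=0, X=2, U=2, Z=1, W=2) weight 1/168
  (Y=0, X=2, U=3, Z=0, W=0) weight 1/168
  (Y=1, X=1, U=2, Z=1, W=2) weight 1/60
  (Y=1, X=1, U=3, Z=0, W=0) weight 1/60
Group by W:
  weight(W=0) = 19/840
  weight(W=2) = 19/840
Total weight = 19/840 + 19/840 = 19/420
P(W=0 | obs) = 19/840 / 19/420 = 1/2
P(W=2 | obs) = 19/840 / 19/420 = 1/2

P(W = 0 | obs) = 1/2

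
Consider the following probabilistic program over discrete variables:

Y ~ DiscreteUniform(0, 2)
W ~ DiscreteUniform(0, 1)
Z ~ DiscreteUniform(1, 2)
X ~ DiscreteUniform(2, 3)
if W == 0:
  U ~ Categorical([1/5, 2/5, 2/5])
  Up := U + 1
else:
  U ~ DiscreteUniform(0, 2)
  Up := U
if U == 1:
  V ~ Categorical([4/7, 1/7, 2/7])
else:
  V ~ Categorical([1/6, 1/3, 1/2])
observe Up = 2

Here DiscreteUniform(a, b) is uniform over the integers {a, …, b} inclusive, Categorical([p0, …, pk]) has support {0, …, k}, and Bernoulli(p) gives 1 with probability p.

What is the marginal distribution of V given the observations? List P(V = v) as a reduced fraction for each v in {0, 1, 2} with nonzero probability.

P(V=0) = 179/462, P(V=1) = 53/231, P(V=2) = 59/154

Enumerate traces; 72 have nonzero weight after conditioning:
  (Y=0, W=0, Z=1, X=2, U=1, V=0) weight 1/105
  (Y=0, W=0, Z=1, X=2, U=1, V=1) weight 1/420
  (Y=0, W=0, Z=1, X=2, U=1, V=2) weight 1/210
  (Y=0, W=0, Z=1, X=3, U=1, V=0) weight 1/105
  (Y=0, W=0, Z=1, X=3, U=1, V=1) weight 1/420
  (Y=0, W=0, Z=1, X=3, U=1, V=2) weight 1/210
  (Y=0, W=0, Z=2, X=2, U=1, V=0) weight 1/105
  (Y=0, W=0, Z=2, X=2, U=1, V=1) weight 1/420
  … 64 more
Group by V:
  weight(V=0) = 179/1260
  weight(V=1) = 53/630
  weight(V=2) = 59/420
Total weight = 179/1260 + 53/630 + 59/420 = 11/30
P(V=0 | obs) = 179/1260 / 11/30 = 179/462
P(V=1 | obs) = 53/630 / 11/30 = 53/231
P(V=2 | obs) = 59/420 / 11/30 = 59/154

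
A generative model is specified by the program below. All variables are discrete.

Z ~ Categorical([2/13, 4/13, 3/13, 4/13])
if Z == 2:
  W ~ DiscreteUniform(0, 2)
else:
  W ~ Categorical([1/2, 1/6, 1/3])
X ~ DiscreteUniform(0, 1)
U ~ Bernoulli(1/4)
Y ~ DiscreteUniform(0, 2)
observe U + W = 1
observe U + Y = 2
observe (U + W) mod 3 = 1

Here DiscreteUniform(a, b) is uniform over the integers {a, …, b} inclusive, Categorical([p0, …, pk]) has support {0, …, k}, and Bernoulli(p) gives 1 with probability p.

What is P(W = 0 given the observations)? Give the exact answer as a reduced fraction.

Enumerate traces; 16 have nonzero weight after conditioning:
  (Z=0, W=0, X=0, U=1, Y=1) weight 1/312
  (Z=0, W=0, X=1, U=1, Y=1) weight 1/312
  (Z=0, W=1, X=0, U=0, Y=2) weight 1/312
  (Z=0, W=1, X=1, U=0, Y=2) weight 1/312
  (Z=1, W=0, X=0, U=1, Y=1) weight 1/156
  (Z=1, W=0, X=1, U=1, Y=1) weight 1/156
  (Z=1, W=1, X=0, U=0, Y=2) weight 1/156
  (Z=1, W=1, X=1, U=0, Y=2) weight 1/156
  … 8 more
Group by W:
  weight(W=0) = 1/26
  weight(W=1) = 2/39
Total weight = 1/26 + 2/39 = 7/78
P(W=0 | obs) = 1/26 / 7/78 = 3/7
P(W=1 | obs) = 2/39 / 7/78 = 4/7

P(W = 0 | obs) = 3/7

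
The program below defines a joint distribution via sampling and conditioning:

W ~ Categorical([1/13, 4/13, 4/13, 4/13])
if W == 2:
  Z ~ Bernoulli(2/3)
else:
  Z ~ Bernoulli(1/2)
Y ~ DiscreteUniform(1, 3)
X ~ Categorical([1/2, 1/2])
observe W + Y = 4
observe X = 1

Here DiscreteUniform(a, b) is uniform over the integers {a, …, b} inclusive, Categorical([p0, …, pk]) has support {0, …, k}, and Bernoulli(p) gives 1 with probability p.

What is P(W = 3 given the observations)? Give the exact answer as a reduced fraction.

Enumerate traces; 6 have nonzero weight after conditioning:
  (W=1, Z=0, Y=3, X=1) weight 1/39
  (W=1, Z=1, Y=3, X=1) weight 1/39
  (W=2, Z=0, Y=2, X=1) weight 2/117
  (W=2, Z=1, Y=2, X=1) weight 4/117
  (W=3, Z=0, Y=1, X=1) weight 1/39
  (W=3, Z=1, Y=1, X=1) weight 1/39
Group by W:
  weight(W=1) = 2/39
  weight(W=2) = 2/39
  weight(W=3) = 2/39
Total weight = 2/39 + 2/39 + 2/39 = 2/13
P(W=1 | obs) = 2/39 / 2/13 = 1/3
P(W=2 | obs) = 2/39 / 2/13 = 1/3
P(W=3 | obs) = 2/39 / 2/13 = 1/3

P(W = 3 | obs) = 1/3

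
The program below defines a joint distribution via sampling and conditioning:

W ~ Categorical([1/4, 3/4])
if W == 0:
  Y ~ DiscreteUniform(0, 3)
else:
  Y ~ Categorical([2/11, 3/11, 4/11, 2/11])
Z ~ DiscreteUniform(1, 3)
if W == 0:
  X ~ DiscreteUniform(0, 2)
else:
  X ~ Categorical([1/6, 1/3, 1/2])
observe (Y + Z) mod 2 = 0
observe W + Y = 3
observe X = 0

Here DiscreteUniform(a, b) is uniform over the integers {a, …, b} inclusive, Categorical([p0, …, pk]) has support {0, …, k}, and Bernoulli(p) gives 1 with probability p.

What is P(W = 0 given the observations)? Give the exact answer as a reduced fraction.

Enumerate traces; 3 have nonzero weight after conditioning:
  (W=0, Y=3, Z=1, X=0) weight 1/144
  (W=0, Y=3, Z=3, X=0) weight 1/144
  (W=1, Y=2, Z=2, X=0) weight 1/66
Group by W:
  weight(W=0) = 1/72
  weight(W=1) = 1/66
Total weight = 1/72 + 1/66 = 23/792
P(W=0 | obs) = 1/72 / 23/792 = 11/23
P(W=1 | obs) = 1/66 / 23/792 = 12/23

P(W = 0 | obs) = 11/23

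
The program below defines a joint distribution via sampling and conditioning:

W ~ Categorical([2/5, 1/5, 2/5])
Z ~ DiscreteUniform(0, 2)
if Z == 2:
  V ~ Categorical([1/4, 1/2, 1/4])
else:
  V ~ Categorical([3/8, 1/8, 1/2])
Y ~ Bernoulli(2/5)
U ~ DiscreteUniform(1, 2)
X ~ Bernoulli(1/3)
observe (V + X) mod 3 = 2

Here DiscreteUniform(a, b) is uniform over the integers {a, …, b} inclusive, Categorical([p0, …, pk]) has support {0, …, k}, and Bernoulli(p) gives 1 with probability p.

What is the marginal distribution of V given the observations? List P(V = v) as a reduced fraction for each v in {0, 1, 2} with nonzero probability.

P(V=1) = 3/13, P(V=2) = 10/13

Enumerate traces; 72 have nonzero weight after conditioning:
  (W=0, Z=0, V=1, Y=0, U=1, X=1) weight 1/600
  (W=0, Z=0, V=1, Y=0, U=2, X=1) weight 1/600
  (W=0, Z=0, V=1, Y=1, U=1, X=1) weight 1/900
  (W=0, Z=0, V=1, Y=1, U=2, X=1) weight 1/900
  (W=0, Z=0, V=2, Y=0, U=1, X=0) weight 1/75
  (W=0, Z=0, V=2, Y=0, U=2, X=0) weight 1/75
  (W=0, Z=0, V=2, Y=1, U=1, X=0) weight 2/225
  (W=0, Z=0, V=2, Y=1, U=2, X=0) weight 2/225
  … 64 more
Group by V:
  weight(V=1) = 1/12
  weight(V=2) = 5/18
Total weight = 1/12 + 5/18 = 13/36
P(V=1 | obs) = 1/12 / 13/36 = 3/13
P(V=2 | obs) = 5/18 / 13/36 = 10/13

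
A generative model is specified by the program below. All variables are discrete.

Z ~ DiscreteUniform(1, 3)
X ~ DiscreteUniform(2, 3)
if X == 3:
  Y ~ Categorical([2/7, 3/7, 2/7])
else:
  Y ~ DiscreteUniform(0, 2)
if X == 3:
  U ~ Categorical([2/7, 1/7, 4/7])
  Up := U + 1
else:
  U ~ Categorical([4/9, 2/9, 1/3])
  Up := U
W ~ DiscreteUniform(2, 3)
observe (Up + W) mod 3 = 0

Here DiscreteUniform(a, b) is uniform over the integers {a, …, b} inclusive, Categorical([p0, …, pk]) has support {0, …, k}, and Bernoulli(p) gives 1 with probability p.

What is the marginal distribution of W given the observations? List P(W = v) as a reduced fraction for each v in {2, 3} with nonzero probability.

P(W=2) = 1/3, P(W=3) = 2/3

Enumerate traces; 36 have nonzero weight after conditioning:
  (Z=1, X=2, Y=0, U=0, W=3) weight 1/81
  (Z=1, X=2, Y=0, U=1, W=2) weight 1/162
  (Z=1, X=2, Y=1, U=0, W=3) weight 1/81
  (Z=1, X=2, Y=1, U=1, W=2) weight 1/162
  (Z=1, X=2, Y=2, U=0, W=3) weight 1/81
  (Z=1, X=2, Y=2, U=1, W=2) weight 1/162
  (Z=1, X=3, Y=0, U=0, W=2) weight 1/147
  (Z=1, X=3, Y=0, U=2, W=3) weight 2/147
  … 28 more
Group by W:
  weight(W=2) = 8/63
  weight(W=3) = 16/63
Total weight = 8/63 + 16/63 = 8/21
P(W=2 | obs) = 8/63 / 8/21 = 1/3
P(W=3 | obs) = 16/63 / 8/21 = 2/3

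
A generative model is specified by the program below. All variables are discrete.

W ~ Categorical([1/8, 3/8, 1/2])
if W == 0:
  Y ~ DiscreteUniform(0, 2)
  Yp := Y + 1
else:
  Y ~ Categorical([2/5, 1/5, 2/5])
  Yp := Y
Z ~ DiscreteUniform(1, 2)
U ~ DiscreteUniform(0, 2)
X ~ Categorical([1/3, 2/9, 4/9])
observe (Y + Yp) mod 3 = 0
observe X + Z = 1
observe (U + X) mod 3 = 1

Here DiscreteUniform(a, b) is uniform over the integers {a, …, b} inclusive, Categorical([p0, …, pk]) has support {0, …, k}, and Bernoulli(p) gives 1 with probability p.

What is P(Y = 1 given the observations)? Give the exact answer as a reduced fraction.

P(Y = 1 | obs) = 5/47

Enumerate traces; 3 have nonzero weight after conditioning:
  (W=0, Y=1, Z=1, U=1, X=0) weight 1/432
  (W=1, Y=0, Z=1, U=1, X=0) weight 1/120
  (W=2, Y=0, Z=1, U=1, X=0) weight 1/90
Group by Y:
  weight(Y=0) = 7/360
  weight(Y=1) = 1/432
Total weight = 7/360 + 1/432 = 47/2160
P(Y=0 | obs) = 7/360 / 47/2160 = 42/47
P(Y=1 | obs) = 1/432 / 47/2160 = 5/47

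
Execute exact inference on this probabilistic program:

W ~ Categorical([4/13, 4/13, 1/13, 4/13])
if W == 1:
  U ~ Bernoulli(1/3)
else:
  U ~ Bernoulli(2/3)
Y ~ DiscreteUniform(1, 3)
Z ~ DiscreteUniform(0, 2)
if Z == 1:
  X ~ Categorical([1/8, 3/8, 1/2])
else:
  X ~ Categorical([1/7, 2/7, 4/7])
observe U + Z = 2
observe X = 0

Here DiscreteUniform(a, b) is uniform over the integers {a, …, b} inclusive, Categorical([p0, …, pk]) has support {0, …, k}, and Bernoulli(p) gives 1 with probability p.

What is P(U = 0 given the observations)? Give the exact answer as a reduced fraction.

Enumerate traces; 24 have nonzero weight after conditioning:
  (W=0, U=0, Y=1, Z=2, X=0) weight 4/2457
  (W=0, U=0, Y=2, Z=2, X=0) weight 4/2457
  (W=0, U=0, Y=3, Z=2, X=0) weight 4/2457
  (W=0, U=1, Y=1, Z=1, X=0) weight 1/351
  (W=0, U=1, Y=2, Z=1, X=0) weight 1/351
  (W=0, U=1, Y=3, Z=1, X=0) weight 1/351
  (W=1, U=0, Y=1, Z=2, X=0) weight 8/2457
  (W=1, U=0, Y=2, Z=2, X=0) weight 8/2457
  … 16 more
Group by U:
  weight(U=0) = 17/819
  weight(U=1) = 11/468
Total weight = 17/819 + 11/468 = 145/3276
P(U=0 | obs) = 17/819 / 145/3276 = 68/145
P(U=1 | obs) = 11/468 / 145/3276 = 77/145

P(U = 0 | obs) = 68/145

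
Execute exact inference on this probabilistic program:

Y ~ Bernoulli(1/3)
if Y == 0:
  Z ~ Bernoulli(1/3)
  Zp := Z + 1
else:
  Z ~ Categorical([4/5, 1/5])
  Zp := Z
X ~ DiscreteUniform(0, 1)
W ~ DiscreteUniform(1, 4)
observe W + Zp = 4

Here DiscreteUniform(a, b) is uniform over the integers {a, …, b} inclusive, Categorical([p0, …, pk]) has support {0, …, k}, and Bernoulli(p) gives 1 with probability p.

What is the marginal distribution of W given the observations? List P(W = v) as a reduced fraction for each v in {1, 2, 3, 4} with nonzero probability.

P(W=2) = 2/9, P(W=3) = 23/45, P(W=4) = 4/15

Enumerate traces; 8 have nonzero weight after conditioning:
  (Y=0, Z=0, X=0, W=3) weight 1/18
  (Y=0, Z=0, X=1, W=3) weight 1/18
  (Y=0, Z=1, X=0, W=2) weight 1/36
  (Y=0, Z=1, X=1, W=2) weight 1/36
  (Y=1, Z=0, X=0, W=4) weight 1/30
  (Y=1, Z=0, X=1, W=4) weight 1/30
  (Y=1, Z=1, X=0, W=3) weight 1/120
  (Y=1, Z=1, X=1, W=3) weight 1/120
Group by W:
  weight(W=2) = 1/18
  weight(W=3) = 23/180
  weight(W=4) = 1/15
Total weight = 1/18 + 23/180 + 1/15 = 1/4
P(W=2 | obs) = 1/18 / 1/4 = 2/9
P(W=3 | obs) = 23/180 / 1/4 = 23/45
P(W=4 | obs) = 1/15 / 1/4 = 4/15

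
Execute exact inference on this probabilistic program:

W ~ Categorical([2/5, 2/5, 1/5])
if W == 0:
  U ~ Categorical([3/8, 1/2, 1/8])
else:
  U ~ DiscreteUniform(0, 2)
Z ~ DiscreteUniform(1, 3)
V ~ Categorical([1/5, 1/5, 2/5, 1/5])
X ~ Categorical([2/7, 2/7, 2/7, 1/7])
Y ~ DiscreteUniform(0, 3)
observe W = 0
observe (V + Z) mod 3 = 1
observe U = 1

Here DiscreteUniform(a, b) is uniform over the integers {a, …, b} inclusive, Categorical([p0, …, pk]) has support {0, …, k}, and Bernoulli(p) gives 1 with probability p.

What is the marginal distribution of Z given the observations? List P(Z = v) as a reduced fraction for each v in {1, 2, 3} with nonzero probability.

P(Z=1) = 2/5, P(Z=2) = 2/5, P(Z=3) = 1/5

Enumerate traces; 64 have nonzero weight after conditioning:
  (W=0, U=1, Z=1, V=0, X=0, Y=0) weight 1/1050
  (W=0, U=1, Z=1, V=0, X=0, Y=1) weight 1/1050
  (W=0, U=1, Z=1, V=0, X=0, Y=2) weight 1/1050
  (W=0, U=1, Z=1, V=0, X=0, Y=3) weight 1/1050
  (W=0, U=1, Z=1, V=0, X=1, Y=0) weight 1/1050
  (W=0, U=1, Z=1, V=0, X=1, Y=1) weight 1/1050
  (W=0, U=1, Z=1, V=0, X=1, Y=2) weight 1/1050
  (W=0, U=1, Z=1, V=0, X=1, Y=3) weight 1/1050
  (W=0, U=1, Z=2, V=2, X=0, Y=0) weight 1/525
  (W=0, U=1, Z=3, V=1, X=0, Y=0) weight 1/1050
  … 54 more
Group by Z:
  weight(Z=1) = 2/75
  weight(Z=2) = 2/75
  weight(Z=3) = 1/75
Total weight = 2/75 + 2/75 + 1/75 = 1/15
P(Z=1 | obs) = 2/75 / 1/15 = 2/5
P(Z=2 | obs) = 2/75 / 1/15 = 2/5
P(Z=3 | obs) = 1/75 / 1/15 = 1/5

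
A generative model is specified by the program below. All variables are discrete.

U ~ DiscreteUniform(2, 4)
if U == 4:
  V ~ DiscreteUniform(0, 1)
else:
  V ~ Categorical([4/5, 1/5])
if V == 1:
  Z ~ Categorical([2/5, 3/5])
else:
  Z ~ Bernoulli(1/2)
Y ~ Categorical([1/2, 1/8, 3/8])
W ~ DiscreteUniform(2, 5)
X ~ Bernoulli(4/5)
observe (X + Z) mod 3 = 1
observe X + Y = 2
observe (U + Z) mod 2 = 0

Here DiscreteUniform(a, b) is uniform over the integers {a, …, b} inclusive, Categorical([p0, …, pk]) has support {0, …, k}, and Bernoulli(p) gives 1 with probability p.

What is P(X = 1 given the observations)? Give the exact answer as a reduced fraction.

Enumerate traces; 24 have nonzero weight after conditioning:
  (U=2, V=0, Z=0, Y=1, W=2, X=1) weight 1/300
  (U=2, V=0, Z=0, Y=1, W=3, X=1) weight 1/300
  (U=2, V=0, Z=0, Y=1, W=4, X=1) weight 1/300
  (U=2, V=0, Z=0, Y=1, W=5, X=1) weight 1/300
  (U=2, V=1, Z=0, Y=1, W=2, X=1) weight 1/1500
  (U=2, V=1, Z=0, Y=1, W=3, X=1) weight 1/1500
  (U=2, V=1, Z=0, Y=1, W=4, X=1) weight 1/1500
  (U=2, V=1, Z=0, Y=1, W=5, X=1) weight 1/1500
  (U=3, V=0, Z=1, Y=2, W=2, X=0) weight 1/400
  … 15 more
Group by X:
  weight(X=0) = 13/1000
  weight(X=1) = 31/1000
Total weight = 13/1000 + 31/1000 = 11/250
P(X=0 | obs) = 13/1000 / 11/250 = 13/44
P(X=1 | obs) = 31/1000 / 11/250 = 31/44

P(X = 1 | obs) = 31/44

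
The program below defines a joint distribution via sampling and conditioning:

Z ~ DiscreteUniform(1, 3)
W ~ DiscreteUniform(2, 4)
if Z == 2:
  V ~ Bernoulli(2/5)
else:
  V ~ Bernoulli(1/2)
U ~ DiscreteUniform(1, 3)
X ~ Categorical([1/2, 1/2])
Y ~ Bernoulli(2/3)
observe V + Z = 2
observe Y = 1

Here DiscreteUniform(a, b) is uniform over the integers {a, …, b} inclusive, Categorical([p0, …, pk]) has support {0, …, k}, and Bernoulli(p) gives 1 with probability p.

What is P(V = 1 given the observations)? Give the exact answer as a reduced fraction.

P(V = 1 | obs) = 5/11

Enumerate traces; 36 have nonzero weight after conditioning:
  (Z=1, W=2, V=1, U=1, X=0, Y=1) weight 1/162
  (Z=1, W=2, V=1, U=1, X=1, Y=1) weight 1/162
  (Z=1, W=2, V=1, U=2, X=0, Y=1) weight 1/162
  (Z=1, W=2, V=1, U=2, X=1, Y=1) weight 1/162
  (Z=1, W=2, V=1, U=3, X=0, Y=1) weight 1/162
  (Z=1, W=2, V=1, U=3, X=1, Y=1) weight 1/162
  (Z=1, W=3, V=1, U=1, X=0, Y=1) weight 1/162
  (Z=1, W=3, V=1, U=1, X=1, Y=1) weight 1/162
  (Z=2, W=2, V=0, U=1, X=0, Y=1) weight 1/135
  … 27 more
Group by V:
  weight(V=0) = 2/15
  weight(V=1) = 1/9
Total weight = 2/15 + 1/9 = 11/45
P(V=0 | obs) = 2/15 / 11/45 = 6/11
P(V=1 | obs) = 1/9 / 11/45 = 5/11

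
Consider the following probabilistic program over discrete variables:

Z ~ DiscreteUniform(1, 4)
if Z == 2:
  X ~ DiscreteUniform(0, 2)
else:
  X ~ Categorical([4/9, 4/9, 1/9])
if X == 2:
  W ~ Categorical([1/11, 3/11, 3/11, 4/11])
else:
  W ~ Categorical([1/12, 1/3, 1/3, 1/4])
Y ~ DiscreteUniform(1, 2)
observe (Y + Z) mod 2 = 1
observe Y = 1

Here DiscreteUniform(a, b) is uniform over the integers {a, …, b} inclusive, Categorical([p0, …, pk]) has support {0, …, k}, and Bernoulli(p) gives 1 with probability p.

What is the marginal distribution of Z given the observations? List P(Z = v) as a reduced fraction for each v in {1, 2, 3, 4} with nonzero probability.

P(Z=2) = 1/2, P(Z=4) = 1/2

Enumerate traces; 24 have nonzero weight after conditioning:
  (Z=2, X=0, W=0, Y=1) weight 1/288
  (Z=2, X=0, W=1, Y=1) weight 1/72
  (Z=2, X=0, W=2, Y=1) weight 1/72
  (Z=2, X=0, W=3, Y=1) weight 1/96
  (Z=2, X=1, W=0, Y=1) weight 1/288
  (Z=2, X=1, W=1, Y=1) weight 1/72
  (Z=2, X=1, W=2, Y=1) weight 1/72
  (Z=2, X=1, W=3, Y=1) weight 1/96
  (Z=4, X=0, W=0, Y=1) weight 1/216
  … 15 more
Group by Z:
  weight(Z=2) = 1/8
  weight(Z=4) = 1/8
Total weight = 1/8 + 1/8 = 1/4
P(Z=2 | obs) = 1/8 / 1/4 = 1/2
P(Z=4 | obs) = 1/8 / 1/4 = 1/2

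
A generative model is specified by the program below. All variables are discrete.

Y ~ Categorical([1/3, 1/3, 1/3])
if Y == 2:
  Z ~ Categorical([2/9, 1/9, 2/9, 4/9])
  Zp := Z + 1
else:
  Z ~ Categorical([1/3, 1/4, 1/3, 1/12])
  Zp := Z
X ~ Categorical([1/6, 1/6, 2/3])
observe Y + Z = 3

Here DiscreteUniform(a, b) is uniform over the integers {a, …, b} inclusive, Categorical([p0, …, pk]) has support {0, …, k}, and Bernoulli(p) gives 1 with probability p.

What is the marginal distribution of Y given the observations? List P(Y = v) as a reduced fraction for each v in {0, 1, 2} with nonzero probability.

P(Y=0) = 3/19, P(Y=1) = 12/19, P(Y=2) = 4/19

Enumerate traces; 9 have nonzero weight after conditioning:
  (Y=0, Z=3, X=0) weight 1/216
  (Y=0, Z=3, X=1) weight 1/216
  (Y=0, Z=3, X=2) weight 1/54
  (Y=1, Z=2, X=0) weight 1/54
  (Y=1, Z=2, X=1) weight 1/54
  (Y=1, Z=2, X=2) weight 2/27
  (Y=2, Z=1, X=0) weight 1/162
  (Y=2, Z=1, X=1) weight 1/162
  … 1 more
Group by Y:
  weight(Y=0) = 1/36
  weight(Y=1) = 1/9
  weight(Y=2) = 1/27
Total weight = 1/36 + 1/9 + 1/27 = 19/108
P(Y=0 | obs) = 1/36 / 19/108 = 3/19
P(Y=1 | obs) = 1/9 / 19/108 = 12/19
P(Y=2 | obs) = 1/27 / 19/108 = 4/19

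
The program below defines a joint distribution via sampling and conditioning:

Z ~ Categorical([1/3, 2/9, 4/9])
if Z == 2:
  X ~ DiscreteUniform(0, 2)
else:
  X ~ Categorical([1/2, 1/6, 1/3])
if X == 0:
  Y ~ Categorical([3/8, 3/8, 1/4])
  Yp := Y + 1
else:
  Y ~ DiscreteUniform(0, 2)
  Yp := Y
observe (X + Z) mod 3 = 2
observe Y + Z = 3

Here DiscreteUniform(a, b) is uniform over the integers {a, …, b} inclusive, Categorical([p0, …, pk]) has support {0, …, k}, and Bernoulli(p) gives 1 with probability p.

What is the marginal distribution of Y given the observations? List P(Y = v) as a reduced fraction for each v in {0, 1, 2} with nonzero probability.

P(Y=1) = 9/11, P(Y=2) = 2/11

Enumerate traces; 2 have nonzero weight after conditioning:
  (Z=1, X=1, Y=2) weight 1/81
  (Z=2, X=0, Y=1) weight 1/18
Group by Y:
  weight(Y=1) = 1/18
  weight(Y=2) = 1/81
Total weight = 1/18 + 1/81 = 11/162
P(Y=1 | obs) = 1/18 / 11/162 = 9/11
P(Y=2 | obs) = 1/81 / 11/162 = 2/11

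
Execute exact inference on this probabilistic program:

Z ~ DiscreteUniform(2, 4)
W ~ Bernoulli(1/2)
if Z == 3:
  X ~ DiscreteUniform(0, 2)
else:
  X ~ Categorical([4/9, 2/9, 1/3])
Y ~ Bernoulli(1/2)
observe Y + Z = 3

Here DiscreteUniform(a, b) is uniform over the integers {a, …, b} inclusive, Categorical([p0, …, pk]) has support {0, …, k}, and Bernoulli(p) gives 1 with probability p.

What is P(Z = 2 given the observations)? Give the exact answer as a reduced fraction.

P(Z = 2 | obs) = 1/2

Enumerate traces; 12 have nonzero weight after conditioning:
  (Z=2, W=0, X=0, Y=1) weight 1/27
  (Z=2, W=0, X=1, Y=1) weight 1/54
  (Z=2, W=0, X=2, Y=1) weight 1/36
  (Z=2, W=1, X=0, Y=1) weight 1/27
  (Z=2, W=1, X=1, Y=1) weight 1/54
  (Z=2, W=1, X=2, Y=1) weight 1/36
  (Z=3, W=0, X=0, Y=0) weight 1/36
  (Z=3, W=0, X=1, Y=0) weight 1/36
  … 4 more
Group by Z:
  weight(Z=2) = 1/6
  weight(Z=3) = 1/6
Total weight = 1/6 + 1/6 = 1/3
P(Z=2 | obs) = 1/6 / 1/3 = 1/2
P(Z=3 | obs) = 1/6 / 1/3 = 1/2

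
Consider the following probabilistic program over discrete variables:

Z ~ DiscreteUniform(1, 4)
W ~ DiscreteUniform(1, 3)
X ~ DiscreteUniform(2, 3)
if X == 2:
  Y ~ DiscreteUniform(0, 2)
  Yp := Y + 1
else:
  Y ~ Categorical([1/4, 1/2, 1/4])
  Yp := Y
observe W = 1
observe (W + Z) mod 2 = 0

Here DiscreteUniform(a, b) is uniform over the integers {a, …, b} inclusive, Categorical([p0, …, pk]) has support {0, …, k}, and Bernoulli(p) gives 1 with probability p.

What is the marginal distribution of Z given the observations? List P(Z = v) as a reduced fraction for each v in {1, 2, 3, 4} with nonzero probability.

P(Z=1) = 1/2, P(Z=3) = 1/2

Enumerate traces; 12 have nonzero weight after conditioning:
  (Z=1, W=1, X=2, Y=0) weight 1/72
  (Z=1, W=1, X=2, Y=1) weight 1/72
  (Z=1, W=1, X=2, Y=2) weight 1/72
  (Z=1, W=1, X=3, Y=0) weight 1/96
  (Z=1, W=1, X=3, Y=1) weight 1/48
  (Z=1, W=1, X=3, Y=2) weight 1/96
  (Z=3, W=1, X=2, Y=0) weight 1/72
  (Z=3, W=1, X=2, Y=1) weight 1/72
  … 4 more
Group by Z:
  weight(Z=1) = 1/12
  weight(Z=3) = 1/12
Total weight = 1/12 + 1/12 = 1/6
P(Z=1 | obs) = 1/12 / 1/6 = 1/2
P(Z=3 | obs) = 1/12 / 1/6 = 1/2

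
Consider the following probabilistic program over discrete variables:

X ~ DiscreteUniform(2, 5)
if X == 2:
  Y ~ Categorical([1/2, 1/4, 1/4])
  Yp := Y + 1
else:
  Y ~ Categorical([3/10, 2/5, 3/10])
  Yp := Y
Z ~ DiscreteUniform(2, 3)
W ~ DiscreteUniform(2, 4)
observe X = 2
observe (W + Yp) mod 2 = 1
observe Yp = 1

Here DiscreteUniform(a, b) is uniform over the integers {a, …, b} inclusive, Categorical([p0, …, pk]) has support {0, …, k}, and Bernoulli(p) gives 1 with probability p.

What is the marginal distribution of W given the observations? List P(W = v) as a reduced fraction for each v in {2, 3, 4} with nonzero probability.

Enumerate traces; 4 have nonzero weight after conditioning:
  (X=2, Y=0, Z=2, W=2) weight 1/48
  (X=2, Y=0, Z=2, W=4) weight 1/48
  (X=2, Y=0, Z=3, W=2) weight 1/48
  (X=2, Y=0, Z=3, W=4) weight 1/48
Group by W:
  weight(W=2) = 1/24
  weight(W=4) = 1/24
Total weight = 1/24 + 1/24 = 1/12
P(W=2 | obs) = 1/24 / 1/12 = 1/2
P(W=4 | obs) = 1/24 / 1/12 = 1/2

P(W=2) = 1/2, P(W=4) = 1/2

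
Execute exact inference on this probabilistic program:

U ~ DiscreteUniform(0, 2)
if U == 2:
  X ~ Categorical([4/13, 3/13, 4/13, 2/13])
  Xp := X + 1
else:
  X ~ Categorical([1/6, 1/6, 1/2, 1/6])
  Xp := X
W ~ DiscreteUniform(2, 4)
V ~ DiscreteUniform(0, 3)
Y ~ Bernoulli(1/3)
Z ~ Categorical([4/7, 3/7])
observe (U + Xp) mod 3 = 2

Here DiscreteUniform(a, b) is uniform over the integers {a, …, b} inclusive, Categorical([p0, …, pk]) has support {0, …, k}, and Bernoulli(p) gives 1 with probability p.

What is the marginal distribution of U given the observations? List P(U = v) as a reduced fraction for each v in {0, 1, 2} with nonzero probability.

P(U=0) = 39/76, P(U=1) = 13/76, P(U=2) = 6/19

Enumerate traces; 144 have nonzero weight after conditioning:
  (U=0, X=2, W=2, V=0, Y=0, Z=0) weight 1/189
  (U=0, X=2, W=2, V=0, Y=0, Z=1) weight 1/252
  (U=0, X=2, W=2, V=0, Y=1, Z=0) weight 1/378
  (U=0, X=2, W=2, V=0, Y=1, Z=1) weight 1/504
  (U=0, X=2, W=2, V=1, Y=0, Z=0) weight 1/189
  (U=0, X=2, W=2, V=1, Y=0, Z=1) weight 1/252
  (U=0, X=2, W=2, V=1, Y=1, Z=0) weight 1/378
  (U=0, X=2, W=2, V=1, Y=1, Z=1) weight 1/504
  (U=1, X=1, W=2, V=0, Y=0, Z=0) weight 1/567
  (U=2, X=2, W=2, V=0, Y=0, Z=0) weight 8/2457
  … 134 more
Group by U:
  weight(U=0) = 1/6
  weight(U=1) = 1/18
  weight(U=2) = 4/39
Total weight = 1/6 + 1/18 + 4/39 = 38/117
P(U=0 | obs) = 1/6 / 38/117 = 39/76
P(U=1 | obs) = 1/18 / 38/117 = 13/76
P(U=2 | obs) = 4/39 / 38/117 = 6/19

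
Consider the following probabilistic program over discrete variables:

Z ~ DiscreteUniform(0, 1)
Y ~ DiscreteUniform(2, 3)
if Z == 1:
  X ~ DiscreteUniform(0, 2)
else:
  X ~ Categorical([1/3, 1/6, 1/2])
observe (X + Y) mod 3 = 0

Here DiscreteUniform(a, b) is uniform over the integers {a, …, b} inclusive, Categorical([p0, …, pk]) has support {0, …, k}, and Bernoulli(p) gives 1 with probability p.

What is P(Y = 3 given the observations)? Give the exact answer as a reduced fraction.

P(Y = 3 | obs) = 4/7

Enumerate traces; 4 have nonzero weight after conditioning:
  (Z=0, Y=2, X=1) weight 1/24
  (Z=0, Y=3, X=0) weight 1/12
  (Z=1, Y=2, X=1) weight 1/12
  (Z=1, Y=3, X=0) weight 1/12
Group by Y:
  weight(Y=2) = 1/8
  weight(Y=3) = 1/6
Total weight = 1/8 + 1/6 = 7/24
P(Y=2 | obs) = 1/8 / 7/24 = 3/7
P(Y=3 | obs) = 1/6 / 7/24 = 4/7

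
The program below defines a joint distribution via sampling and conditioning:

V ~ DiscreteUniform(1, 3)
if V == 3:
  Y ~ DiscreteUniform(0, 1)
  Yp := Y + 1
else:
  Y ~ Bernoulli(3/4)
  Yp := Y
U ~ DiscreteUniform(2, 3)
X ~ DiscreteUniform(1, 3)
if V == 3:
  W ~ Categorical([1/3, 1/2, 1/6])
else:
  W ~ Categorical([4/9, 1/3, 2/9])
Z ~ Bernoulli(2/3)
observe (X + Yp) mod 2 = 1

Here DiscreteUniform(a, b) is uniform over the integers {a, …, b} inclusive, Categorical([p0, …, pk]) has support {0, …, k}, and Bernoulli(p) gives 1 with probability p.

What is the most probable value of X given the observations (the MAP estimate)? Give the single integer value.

Enumerate traces; 108 have nonzero weight after conditioning:
  (V=1, Y=0, U=2, X=1, W=0, Z=0) weight 1/486
  (V=1, Y=0, U=2, X=1, W=0, Z=1) weight 1/243
  (V=1, Y=0, U=2, X=1, W=1, Z=0) weight 1/648
  (V=1, Y=0, U=2, X=1, W=1, Z=1) weight 1/324
  (V=1, Y=0, U=2, X=1, W=2, Z=0) weight 1/972
  (V=1, Y=0, U=2, X=1, W=2, Z=1) weight 1/486
  (V=1, Y=0, U=2, X=3, W=0, Z=0) weight 1/486
  (V=1, Y=0, U=2, X=3, W=0, Z=1) weight 1/243
  (V=1, Y=1, U=2, X=2, W=0, Z=0) weight 1/162
  … 99 more
Group by X:
  weight(X=1) = 1/9
  weight(X=2) = 2/9
  weight(X=3) = 1/9
Total weight = 1/9 + 2/9 + 1/9 = 4/9
P(X=1 | obs) = 1/9 / 4/9 = 1/4
P(X=2 | obs) = 2/9 / 4/9 = 1/2
P(X=3 | obs) = 1/9 / 4/9 = 1/4
argmax = 2

argmax_v P(X = v | obs) = 2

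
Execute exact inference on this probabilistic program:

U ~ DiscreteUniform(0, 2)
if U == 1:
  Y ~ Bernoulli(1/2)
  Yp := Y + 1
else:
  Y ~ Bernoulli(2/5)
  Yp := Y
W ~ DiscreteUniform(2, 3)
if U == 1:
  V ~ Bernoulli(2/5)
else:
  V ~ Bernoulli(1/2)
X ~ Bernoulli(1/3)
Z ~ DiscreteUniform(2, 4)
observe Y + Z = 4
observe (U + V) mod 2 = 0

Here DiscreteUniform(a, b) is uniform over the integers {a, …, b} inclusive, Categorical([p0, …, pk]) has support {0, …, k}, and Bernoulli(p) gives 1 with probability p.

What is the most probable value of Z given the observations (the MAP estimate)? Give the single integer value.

Enumerate traces; 24 have nonzero weight after conditioning:
  (U=0, Y=0, W=2, V=0, X=0, Z=4) weight 1/90
  (U=0, Y=0, W=2, V=0, X=1, Z=4) weight 1/180
  (U=0, Y=0, W=3, V=0, X=0, Z=4) weight 1/90
  (U=0, Y=0, W=3, V=0, X=1, Z=4) weight 1/180
  (U=0, Y=1, W=2, V=0, X=0, Z=3) weight 1/135
  (U=0, Y=1, W=2, V=0, X=1, Z=3) weight 1/270
  (U=0, Y=1, W=3, V=0, X=0, Z=3) weight 1/135
  (U=0, Y=1, W=3, V=0, X=1, Z=3) weight 1/270
  … 16 more
Group by Z:
  weight(Z=3) = 1/15
  weight(Z=4) = 4/45
Total weight = 1/15 + 4/45 = 7/45
P(Z=3 | obs) = 1/15 / 7/45 = 3/7
P(Z=4 | obs) = 4/45 / 7/45 = 4/7
argmax = 4

argmax_v P(Z = v | obs) = 4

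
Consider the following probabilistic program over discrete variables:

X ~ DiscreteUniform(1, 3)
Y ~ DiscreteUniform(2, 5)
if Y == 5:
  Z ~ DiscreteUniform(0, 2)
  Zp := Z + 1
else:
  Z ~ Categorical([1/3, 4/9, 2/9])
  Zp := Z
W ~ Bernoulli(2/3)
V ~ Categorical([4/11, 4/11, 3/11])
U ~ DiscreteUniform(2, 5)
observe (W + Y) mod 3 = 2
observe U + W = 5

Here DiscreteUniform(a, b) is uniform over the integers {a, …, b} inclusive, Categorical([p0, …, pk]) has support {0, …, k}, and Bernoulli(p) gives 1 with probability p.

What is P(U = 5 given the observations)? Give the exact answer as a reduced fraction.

P(U = 5 | obs) = 1/2

Enumerate traces; 81 have nonzero weight after conditioning:
  (X=1, Y=2, Z=0, W=0, V=0, U=5) weight 1/1188
  (X=1, Y=2, Z=0, W=0, V=1, U=5) weight 1/1188
  (X=1, Y=2, Z=0, W=0, V=2, U=5) weight 1/1584
  (X=1, Y=2, Z=1, W=0, V=0, U=5) weight 1/891
  (X=1, Y=2, Z=1, W=0, V=1, U=5) weight 1/891
  (X=1, Y=2, Z=1, W=0, V=2, U=5) weight 1/1188
  (X=1, Y=2, Z=2, W=0, V=0, U=5) weight 1/1782
  (X=1, Y=2, Z=2, W=0, V=1, U=5) weight 1/1782
  (X=1, Y=4, Z=0, W=1, V=0, U=4) weight 1/594
  … 72 more
Group by U:
  weight(U=4) = 1/24
  weight(U=5) = 1/24
Total weight = 1/24 + 1/24 = 1/12
P(U=4 | obs) = 1/24 / 1/12 = 1/2
P(U=5 | obs) = 1/24 / 1/12 = 1/2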